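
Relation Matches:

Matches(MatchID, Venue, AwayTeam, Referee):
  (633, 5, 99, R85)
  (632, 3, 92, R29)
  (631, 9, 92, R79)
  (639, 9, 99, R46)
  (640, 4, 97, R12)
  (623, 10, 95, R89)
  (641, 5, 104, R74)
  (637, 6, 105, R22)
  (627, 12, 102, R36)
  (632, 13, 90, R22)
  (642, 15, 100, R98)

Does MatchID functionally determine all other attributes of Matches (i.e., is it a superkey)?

No

Two distinct rows share MatchID=632, so MatchID does not determine every attribute — not a superkey.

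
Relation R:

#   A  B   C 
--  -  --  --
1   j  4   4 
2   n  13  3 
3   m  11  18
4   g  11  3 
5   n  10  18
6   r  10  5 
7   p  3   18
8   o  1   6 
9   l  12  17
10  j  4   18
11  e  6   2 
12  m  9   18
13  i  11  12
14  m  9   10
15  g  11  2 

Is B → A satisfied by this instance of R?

No

B=4: rows 1, 10 → A = j, j ✓
B=13: row 2 → A = n ✓
B=11: rows 3, 4, 13, 15 → A takes values {m, g, i} — violation
B=10: rows 5, 6 → A takes values {n, r} — violation
B=3: row 7 → A = p ✓
B=1: row 8 → A = o ✓
B=12: row 9 → A = l ✓
B=6: row 11 → A = e ✓
B=9: rows 12, 14 → A = m, m ✓
Two rows agree on B but differ on A, so B → A does not hold.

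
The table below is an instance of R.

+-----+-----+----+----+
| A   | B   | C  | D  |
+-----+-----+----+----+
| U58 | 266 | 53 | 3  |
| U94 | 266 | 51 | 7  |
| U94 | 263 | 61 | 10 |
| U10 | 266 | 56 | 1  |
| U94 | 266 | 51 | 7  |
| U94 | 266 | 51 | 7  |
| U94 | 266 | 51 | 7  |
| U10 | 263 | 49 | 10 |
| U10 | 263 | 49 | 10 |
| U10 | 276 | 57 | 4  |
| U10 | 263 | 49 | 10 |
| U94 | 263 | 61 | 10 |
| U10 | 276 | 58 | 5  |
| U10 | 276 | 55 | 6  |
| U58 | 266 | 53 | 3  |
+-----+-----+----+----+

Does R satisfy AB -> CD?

No

(A=U58, B=266): 2 rows → {C,D} = (53, 3), (53, 3) ✓
(A=U94, B=266): 4 rows → {C,D} = (51, 7), (51, 7), (51, 7), (51, 7) ✓
(A=U94, B=263): 2 rows → {C,D} = (61, 10), (61, 10) ✓
(A=U10, B=266): 1 row → {C,D} = (56, 1) ✓
(A=U10, B=263): 3 rows → {C,D} = (49, 10), (49, 10), (49, 10) ✓
(A=U10, B=276): 3 rows → {C,D} takes values {(57, 4), (58, 5), (55, 6)} — violation
Two rows agree on AB but differ on CD, so AB -> CD does not hold.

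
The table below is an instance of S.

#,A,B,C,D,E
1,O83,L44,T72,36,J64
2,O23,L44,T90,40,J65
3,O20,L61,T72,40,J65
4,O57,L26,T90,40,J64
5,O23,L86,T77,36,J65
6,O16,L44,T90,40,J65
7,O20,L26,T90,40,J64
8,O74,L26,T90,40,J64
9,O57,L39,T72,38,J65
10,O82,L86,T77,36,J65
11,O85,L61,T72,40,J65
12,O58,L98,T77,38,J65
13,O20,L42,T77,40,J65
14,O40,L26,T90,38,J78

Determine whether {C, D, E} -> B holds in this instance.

Yes

(C=T72, D=36, E=J64): row 1 → B = L44 ✓
(C=T90, D=40, E=J65): rows 2, 6 → B = L44, L44 ✓
(C=T72, D=40, E=J65): rows 3, 11 → B = L61, L61 ✓
(C=T90, D=40, E=J64): rows 4, 7, 8 → B = L26, L26, L26 ✓
(C=T77, D=36, E=J65): rows 5, 10 → B = L86, L86 ✓
(C=T72, D=38, E=J65): row 9 → B = L39 ✓
(C=T77, D=38, E=J65): row 12 → B = L98 ✓
(C=T77, D=40, E=J65): row 13 → B = L42 ✓
(C=T90, D=38, E=J78): row 14 → B = L26 ✓
Every {C, D, E} value is associated with a single B value, so {C, D, E} -> B holds.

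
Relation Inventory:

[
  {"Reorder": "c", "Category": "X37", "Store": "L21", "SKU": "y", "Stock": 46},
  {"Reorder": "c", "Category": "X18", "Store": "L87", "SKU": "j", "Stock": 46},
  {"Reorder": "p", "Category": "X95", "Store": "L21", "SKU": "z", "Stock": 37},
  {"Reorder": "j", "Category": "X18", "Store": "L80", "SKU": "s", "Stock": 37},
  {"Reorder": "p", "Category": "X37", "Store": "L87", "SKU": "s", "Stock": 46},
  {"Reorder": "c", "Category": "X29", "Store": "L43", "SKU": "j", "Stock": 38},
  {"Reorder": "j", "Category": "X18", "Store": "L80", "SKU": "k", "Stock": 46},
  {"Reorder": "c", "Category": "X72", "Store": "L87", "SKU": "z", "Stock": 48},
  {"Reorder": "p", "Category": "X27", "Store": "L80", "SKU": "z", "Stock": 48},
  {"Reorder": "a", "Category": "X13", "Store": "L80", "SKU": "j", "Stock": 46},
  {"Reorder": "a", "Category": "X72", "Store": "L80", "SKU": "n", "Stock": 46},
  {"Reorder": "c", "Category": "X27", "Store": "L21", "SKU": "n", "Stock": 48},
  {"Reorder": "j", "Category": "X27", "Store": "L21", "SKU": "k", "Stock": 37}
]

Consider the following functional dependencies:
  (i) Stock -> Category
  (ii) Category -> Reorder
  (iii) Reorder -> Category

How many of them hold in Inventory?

(i) Stock -> Category: Stock=46: 6 rows → Category takes values {X37, X18, X13, X72} — violation; Stock=37: 3 rows → Category takes values {X95, X18, X27} — violation; Stock=48: 3 rows → Category takes values {X72, X27} — violation — fails.
(ii) Category -> Reorder: Category=X37: 2 rows → Reorder takes values {c, p} — violation; Category=X18: 3 rows → Reorder takes values {c, j} — violation; Category=X72: 2 rows → Reorder takes values {c, a} — violation; Category=X27: 3 rows → Reorder takes values {p, c, j} — violation — fails.
(iii) Reorder -> Category: Reorder=c: 5 rows → Category takes values {X37, X18, X29, X72, X27} — violation; Reorder=p: 3 rows → Category takes values {X95, X37, X27} — violation; Reorder=j: 3 rows → Category takes values {X18, X27} — violation; Reorder=a: 2 rows → Category takes values {X13, X72} — violation — fails.
None of the 3 dependencies hold.

0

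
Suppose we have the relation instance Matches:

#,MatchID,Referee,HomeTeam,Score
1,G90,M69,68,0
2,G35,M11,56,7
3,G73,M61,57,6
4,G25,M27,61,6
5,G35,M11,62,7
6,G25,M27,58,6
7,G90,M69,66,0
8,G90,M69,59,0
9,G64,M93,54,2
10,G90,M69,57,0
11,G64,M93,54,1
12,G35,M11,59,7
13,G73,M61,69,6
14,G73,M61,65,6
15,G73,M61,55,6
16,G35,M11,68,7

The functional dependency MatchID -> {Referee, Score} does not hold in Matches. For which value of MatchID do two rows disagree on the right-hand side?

MatchID=G90: rows 1, 7, 8, 10 → {Referee,Score} = (M69, 0), (M69, 0), (M69, 0), (M69, 0) ✓
MatchID=G35: rows 2, 5, 12, 16 → {Referee,Score} = (M11, 7), (M11, 7), (M11, 7), (M11, 7) ✓
MatchID=G73: rows 3, 13, 14, 15 → {Referee,Score} = (M61, 6), (M61, 6), (M61, 6), (M61, 6) ✓
MatchID=G25: rows 4, 6 → {Referee,Score} = (M27, 6), (M27, 6) ✓
MatchID=G64: rows 9, 11 → {Referee,Score} takes values {(M93, 2), (M93, 1)} — violation
The only MatchID value with inconsistent RHS is MatchID=G64.

G64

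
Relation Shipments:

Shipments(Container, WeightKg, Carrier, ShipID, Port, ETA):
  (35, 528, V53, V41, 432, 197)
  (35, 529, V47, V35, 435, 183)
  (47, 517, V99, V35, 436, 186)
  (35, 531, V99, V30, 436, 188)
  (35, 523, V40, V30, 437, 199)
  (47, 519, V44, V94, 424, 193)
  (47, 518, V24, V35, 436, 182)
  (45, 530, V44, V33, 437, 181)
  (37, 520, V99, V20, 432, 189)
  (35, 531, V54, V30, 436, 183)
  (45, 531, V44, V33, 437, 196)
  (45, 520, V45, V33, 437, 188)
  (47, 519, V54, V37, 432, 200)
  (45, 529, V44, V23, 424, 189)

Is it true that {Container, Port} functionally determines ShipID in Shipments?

Yes

(Container=35, Port=432): 1 row → ShipID = V41 ✓
(Container=35, Port=435): 1 row → ShipID = V35 ✓
(Container=47, Port=436): 2 rows → ShipID = V35, V35 ✓
(Container=35, Port=436): 2 rows → ShipID = V30, V30 ✓
(Container=35, Port=437): 1 row → ShipID = V30 ✓
(Container=47, Port=424): 1 row → ShipID = V94 ✓
(Container=45, Port=437): 3 rows → ShipID = V33, V33, V33 ✓
(Container=37, Port=432): 1 row → ShipID = V20 ✓
(Container=47, Port=432): 1 row → ShipID = V37 ✓
(Container=45, Port=424): 1 row → ShipID = V23 ✓
Every {Container, Port} value is associated with a single ShipID value, so {Container, Port} → ShipID holds.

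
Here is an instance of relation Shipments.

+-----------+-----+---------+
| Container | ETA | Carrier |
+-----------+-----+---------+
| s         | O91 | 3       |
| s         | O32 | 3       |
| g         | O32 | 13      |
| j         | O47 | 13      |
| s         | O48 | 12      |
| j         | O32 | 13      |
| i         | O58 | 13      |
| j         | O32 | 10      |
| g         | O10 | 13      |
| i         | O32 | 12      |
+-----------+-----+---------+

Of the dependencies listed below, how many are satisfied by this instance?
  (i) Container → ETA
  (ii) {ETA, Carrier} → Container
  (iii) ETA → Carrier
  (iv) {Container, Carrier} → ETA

0

(i) Container → ETA: Container=s: 3 rows → ETA takes values {O91, O32, O48} — violation; Container=g: 2 rows → ETA takes values {O32, O10} — violation; Container=j: 3 rows → ETA takes values {O47, O32} — violation; Container=i: 2 rows → ETA takes values {O58, O32} — violation — fails.
(ii) {ETA, Carrier} → Container: (ETA=O32, Carrier=13): 2 rows → Container takes values {g, j} — violation — fails.
(iii) ETA → Carrier: ETA=O32: 5 rows → Carrier takes values {3, 13, 10, 12} — violation — fails.
(iv) {Container, Carrier} → ETA: (Container=s, Carrier=3): 2 rows → ETA takes values {O91, O32} — violation; (Container=g, Carrier=13): 2 rows → ETA takes values {O32, O10} — violation; (Container=j, Carrier=13): 2 rows → ETA takes values {O47, O32} — violation — fails.
None of the 4 dependencies hold.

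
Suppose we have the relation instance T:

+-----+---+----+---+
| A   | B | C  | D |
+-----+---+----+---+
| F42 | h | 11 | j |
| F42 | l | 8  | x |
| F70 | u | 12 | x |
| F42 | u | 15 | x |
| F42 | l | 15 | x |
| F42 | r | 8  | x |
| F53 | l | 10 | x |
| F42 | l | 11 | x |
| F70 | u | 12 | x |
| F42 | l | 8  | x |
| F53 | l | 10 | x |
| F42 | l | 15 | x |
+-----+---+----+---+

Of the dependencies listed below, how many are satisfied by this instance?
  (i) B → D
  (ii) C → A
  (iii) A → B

2

(i) B → D: every LHS value maps to a single RHS value — holds.
(ii) C → A: every LHS value maps to a single RHS value — holds.
(iii) A → B: A=F42: 8 rows → B takes values {h, l, u, r} — violation — fails.
2 of the 3 dependencies hold.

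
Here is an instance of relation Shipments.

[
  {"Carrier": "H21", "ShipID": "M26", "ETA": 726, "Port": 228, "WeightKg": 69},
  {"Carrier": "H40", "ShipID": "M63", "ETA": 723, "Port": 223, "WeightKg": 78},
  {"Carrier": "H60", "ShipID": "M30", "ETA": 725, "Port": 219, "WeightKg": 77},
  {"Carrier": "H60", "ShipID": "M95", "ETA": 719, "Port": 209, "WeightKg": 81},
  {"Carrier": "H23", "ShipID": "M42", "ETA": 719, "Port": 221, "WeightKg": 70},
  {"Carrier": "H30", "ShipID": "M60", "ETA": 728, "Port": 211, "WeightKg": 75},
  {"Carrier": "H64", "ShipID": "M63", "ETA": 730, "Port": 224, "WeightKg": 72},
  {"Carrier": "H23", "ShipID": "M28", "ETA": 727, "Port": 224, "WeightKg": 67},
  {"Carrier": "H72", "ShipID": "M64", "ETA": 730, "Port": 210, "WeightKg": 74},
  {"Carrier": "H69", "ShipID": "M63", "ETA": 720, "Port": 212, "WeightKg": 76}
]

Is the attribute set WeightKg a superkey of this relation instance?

All 10 rows have distinct WeightKg values, so WeightKg → (all attributes) holds and WeightKg is a superkey.

Yes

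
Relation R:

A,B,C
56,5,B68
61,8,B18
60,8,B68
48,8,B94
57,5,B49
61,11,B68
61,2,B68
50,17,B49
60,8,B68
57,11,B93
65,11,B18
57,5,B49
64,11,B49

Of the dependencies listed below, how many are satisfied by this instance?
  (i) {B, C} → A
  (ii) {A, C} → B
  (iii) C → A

(i) {B, C} → A: every LHS value maps to a single RHS value — holds.
(ii) {A, C} → B: (A=61, C=B68): 2 rows → B takes values {11, 2} — violation — fails.
(iii) C → A: C=B68: 5 rows → A takes values {56, 60, 61} — violation; C=B18: 2 rows → A takes values {61, 65} — violation; C=B49: 4 rows → A takes values {57, 50, 64} — violation — fails.
1 of the 3 dependencies holds.

1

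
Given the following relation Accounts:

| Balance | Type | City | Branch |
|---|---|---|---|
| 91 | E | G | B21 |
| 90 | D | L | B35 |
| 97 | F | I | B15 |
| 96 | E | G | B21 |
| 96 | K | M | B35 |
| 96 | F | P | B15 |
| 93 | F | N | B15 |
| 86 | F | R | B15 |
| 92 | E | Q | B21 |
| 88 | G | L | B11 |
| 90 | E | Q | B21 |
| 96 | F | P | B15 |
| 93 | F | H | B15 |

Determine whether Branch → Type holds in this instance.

Branch=B21: 4 rows → Type = E, E, E, E ✓
Branch=B35: 2 rows → Type takes values {D, K} — violation
Branch=B15: 6 rows → Type = F, F, F, F, F, F ✓
Branch=B11: 1 row → Type = G ✓
Two rows agree on Branch but differ on Type, so Branch → Type does not hold.

No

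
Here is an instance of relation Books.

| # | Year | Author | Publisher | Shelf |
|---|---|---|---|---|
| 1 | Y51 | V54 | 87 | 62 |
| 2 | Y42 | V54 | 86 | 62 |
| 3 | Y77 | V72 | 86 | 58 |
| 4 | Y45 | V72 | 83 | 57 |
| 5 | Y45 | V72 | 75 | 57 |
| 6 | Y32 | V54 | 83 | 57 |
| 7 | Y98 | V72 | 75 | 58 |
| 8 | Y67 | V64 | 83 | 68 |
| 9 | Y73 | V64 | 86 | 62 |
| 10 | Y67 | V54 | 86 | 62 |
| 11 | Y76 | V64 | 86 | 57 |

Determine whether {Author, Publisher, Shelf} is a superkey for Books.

No

Rows 2 and 10 have the same {Author, Publisher, Shelf} value (Author=V54, Publisher=86, Shelf=62) but are distinct tuples, so {Author, Publisher, Shelf} does not determine every attribute — not a superkey.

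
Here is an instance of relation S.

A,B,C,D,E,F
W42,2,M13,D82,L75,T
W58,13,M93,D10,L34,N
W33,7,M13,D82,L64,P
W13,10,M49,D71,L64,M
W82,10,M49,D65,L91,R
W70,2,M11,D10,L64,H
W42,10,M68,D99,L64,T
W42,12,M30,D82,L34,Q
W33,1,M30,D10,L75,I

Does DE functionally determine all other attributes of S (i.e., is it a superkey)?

Yes

All 9 rows have distinct DE values, so DE → (all attributes) holds and DE is a superkey.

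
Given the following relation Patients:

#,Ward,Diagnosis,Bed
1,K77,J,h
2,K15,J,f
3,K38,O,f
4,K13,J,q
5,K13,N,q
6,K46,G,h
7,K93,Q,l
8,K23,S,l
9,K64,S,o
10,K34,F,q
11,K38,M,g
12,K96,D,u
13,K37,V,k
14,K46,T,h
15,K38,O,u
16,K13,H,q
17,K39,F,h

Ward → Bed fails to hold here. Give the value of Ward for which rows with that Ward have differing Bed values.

Ward=K77: row 1 → Bed = h ✓
Ward=K15: row 2 → Bed = f ✓
Ward=K38: rows 3, 11, 15 → Bed takes values {f, g, u} — violation
Ward=K13: rows 4, 5, 16 → Bed = q, q, q ✓
Ward=K46: rows 6, 14 → Bed = h, h ✓
Ward=K93: row 7 → Bed = l ✓
Ward=K23: row 8 → Bed = l ✓
Ward=K64: row 9 → Bed = o ✓
Ward=K34: row 10 → Bed = q ✓
Ward=K96: row 12 → Bed = u ✓
Ward=K37: row 13 → Bed = k ✓
Ward=K39: row 17 → Bed = h ✓
The only Ward value with inconsistent Bed is Ward=K38.

K38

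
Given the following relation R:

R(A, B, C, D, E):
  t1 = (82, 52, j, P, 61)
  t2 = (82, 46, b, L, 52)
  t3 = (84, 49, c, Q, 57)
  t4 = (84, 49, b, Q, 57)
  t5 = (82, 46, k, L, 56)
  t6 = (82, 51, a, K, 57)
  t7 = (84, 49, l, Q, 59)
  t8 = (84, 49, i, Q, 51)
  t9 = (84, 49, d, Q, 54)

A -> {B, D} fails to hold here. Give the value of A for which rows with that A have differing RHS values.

A=82: rows 1, 2, 5, 6 → {B,D} takes values {(52, P), (46, L), (51, K)} — violation
A=84: rows 3, 4, 7, 8, 9 → {B,D} = (49, Q), (49, Q), (49, Q), (49, Q), (49, Q) ✓
The only A value with inconsistent RHS is A=82.

82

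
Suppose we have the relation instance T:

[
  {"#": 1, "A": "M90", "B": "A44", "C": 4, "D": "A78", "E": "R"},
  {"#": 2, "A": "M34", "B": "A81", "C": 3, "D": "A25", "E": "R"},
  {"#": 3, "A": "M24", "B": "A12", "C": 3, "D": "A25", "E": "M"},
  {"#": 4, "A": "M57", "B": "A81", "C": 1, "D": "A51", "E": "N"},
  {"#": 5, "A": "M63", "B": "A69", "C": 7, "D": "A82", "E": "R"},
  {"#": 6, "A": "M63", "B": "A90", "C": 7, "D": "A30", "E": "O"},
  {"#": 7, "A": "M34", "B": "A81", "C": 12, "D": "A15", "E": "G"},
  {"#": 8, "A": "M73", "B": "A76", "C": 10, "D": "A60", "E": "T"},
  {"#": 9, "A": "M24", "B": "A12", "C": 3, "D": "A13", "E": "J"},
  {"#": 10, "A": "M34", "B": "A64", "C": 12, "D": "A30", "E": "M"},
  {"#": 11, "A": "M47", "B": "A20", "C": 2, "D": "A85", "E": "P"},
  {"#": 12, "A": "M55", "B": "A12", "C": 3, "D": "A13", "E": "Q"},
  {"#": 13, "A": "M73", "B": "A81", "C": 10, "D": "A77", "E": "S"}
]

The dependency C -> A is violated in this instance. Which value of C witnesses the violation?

C=4: row 1 → A = M90 ✓
C=3: rows 2, 3, 9, 12 → A takes values {M34, M24, M55} — violation
C=1: row 4 → A = M57 ✓
C=7: rows 5, 6 → A = M63, M63 ✓
C=12: rows 7, 10 → A = M34, M34 ✓
C=10: rows 8, 13 → A = M73, M73 ✓
C=2: row 11 → A = M47 ✓
The only C value with inconsistent A is C=3.

3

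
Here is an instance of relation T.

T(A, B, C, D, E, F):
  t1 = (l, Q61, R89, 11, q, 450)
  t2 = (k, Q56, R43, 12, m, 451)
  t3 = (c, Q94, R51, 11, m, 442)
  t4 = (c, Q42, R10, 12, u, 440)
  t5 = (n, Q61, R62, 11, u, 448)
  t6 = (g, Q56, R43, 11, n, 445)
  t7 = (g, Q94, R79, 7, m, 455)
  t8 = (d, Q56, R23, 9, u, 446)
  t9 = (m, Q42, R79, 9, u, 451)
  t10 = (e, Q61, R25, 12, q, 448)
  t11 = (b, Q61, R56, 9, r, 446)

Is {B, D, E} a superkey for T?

All 11 rows have distinct {B, D, E} values, so {B, D, E} → (all attributes) holds and {B, D, E} is a superkey.

Yes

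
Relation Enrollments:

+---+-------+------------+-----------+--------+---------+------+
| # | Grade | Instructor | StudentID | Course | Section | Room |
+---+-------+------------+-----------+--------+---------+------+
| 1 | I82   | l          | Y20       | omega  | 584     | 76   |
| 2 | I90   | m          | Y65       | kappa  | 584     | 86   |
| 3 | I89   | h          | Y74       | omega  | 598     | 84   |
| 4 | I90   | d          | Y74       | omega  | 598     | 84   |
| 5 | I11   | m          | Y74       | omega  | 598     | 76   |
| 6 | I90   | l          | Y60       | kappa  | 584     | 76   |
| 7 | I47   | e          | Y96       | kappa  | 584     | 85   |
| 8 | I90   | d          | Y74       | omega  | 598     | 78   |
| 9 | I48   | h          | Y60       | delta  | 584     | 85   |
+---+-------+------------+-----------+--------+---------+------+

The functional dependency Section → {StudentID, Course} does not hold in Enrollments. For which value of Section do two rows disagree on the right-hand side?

584

Section=584: rows 1, 2, 6, 7, 9 → {StudentID,Course} takes values {(Y20, omega), (Y65, kappa), (Y60, kappa), (Y96, kappa), (Y60, delta)} — violation
Section=598: rows 3, 4, 5, 8 → {StudentID,Course} = (Y74, omega), (Y74, omega), (Y74, omega), (Y74, omega) ✓
The only Section value with inconsistent RHS is Section=584.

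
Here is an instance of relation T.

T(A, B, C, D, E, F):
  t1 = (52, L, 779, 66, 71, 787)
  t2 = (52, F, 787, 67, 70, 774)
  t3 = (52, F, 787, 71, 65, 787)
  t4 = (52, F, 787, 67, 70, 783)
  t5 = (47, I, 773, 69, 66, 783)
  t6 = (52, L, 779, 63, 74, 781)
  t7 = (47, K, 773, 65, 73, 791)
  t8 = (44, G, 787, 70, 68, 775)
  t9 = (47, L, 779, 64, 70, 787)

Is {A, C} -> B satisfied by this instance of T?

(A=52, C=779): rows 1, 6 → B = L, L ✓
(A=52, C=787): rows 2, 3, 4 → B = F, F, F ✓
(A=47, C=773): rows 5, 7 → B takes values {I, K} — violation
(A=44, C=787): row 8 → B = G ✓
(A=47, C=779): row 9 → B = L ✓
Two rows agree on {A, C} but differ on B, so {A, C} -> B does not hold.

No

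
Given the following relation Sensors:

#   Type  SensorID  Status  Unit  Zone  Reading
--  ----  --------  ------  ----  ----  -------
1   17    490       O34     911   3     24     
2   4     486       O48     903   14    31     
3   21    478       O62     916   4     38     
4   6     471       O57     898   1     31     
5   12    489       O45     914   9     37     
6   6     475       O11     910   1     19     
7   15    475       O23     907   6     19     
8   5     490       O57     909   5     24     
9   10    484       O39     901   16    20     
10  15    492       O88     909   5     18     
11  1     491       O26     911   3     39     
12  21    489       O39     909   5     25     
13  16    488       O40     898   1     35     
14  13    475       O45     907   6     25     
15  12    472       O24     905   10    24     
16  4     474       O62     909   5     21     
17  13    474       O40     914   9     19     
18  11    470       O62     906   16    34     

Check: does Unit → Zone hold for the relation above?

Unit=911: rows 1, 11 → Zone = 3, 3 ✓
Unit=903: row 2 → Zone = 14 ✓
Unit=916: row 3 → Zone = 4 ✓
Unit=898: rows 4, 13 → Zone = 1, 1 ✓
Unit=914: rows 5, 17 → Zone = 9, 9 ✓
Unit=910: row 6 → Zone = 1 ✓
Unit=907: rows 7, 14 → Zone = 6, 6 ✓
Unit=909: rows 8, 10, 12, 16 → Zone = 5, 5, 5, 5 ✓
Unit=901: row 9 → Zone = 16 ✓
Unit=905: row 15 → Zone = 10 ✓
Unit=906: row 18 → Zone = 16 ✓
Every Unit value is associated with a single Zone value, so Unit → Zone holds.

Yes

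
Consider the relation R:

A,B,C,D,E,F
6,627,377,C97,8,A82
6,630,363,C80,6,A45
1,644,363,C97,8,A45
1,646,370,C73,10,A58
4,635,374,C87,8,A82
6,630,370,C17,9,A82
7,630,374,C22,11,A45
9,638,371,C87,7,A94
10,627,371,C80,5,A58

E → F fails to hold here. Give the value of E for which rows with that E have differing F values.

E=8: 3 rows → F takes values {A82, A45} — violation
E=6: 1 row → F = A45 ✓
E=10: 1 row → F = A58 ✓
E=9: 1 row → F = A82 ✓
E=11: 1 row → F = A45 ✓
E=7: 1 row → F = A94 ✓
E=5: 1 row → F = A58 ✓
The only E value with inconsistent F is E=8.

8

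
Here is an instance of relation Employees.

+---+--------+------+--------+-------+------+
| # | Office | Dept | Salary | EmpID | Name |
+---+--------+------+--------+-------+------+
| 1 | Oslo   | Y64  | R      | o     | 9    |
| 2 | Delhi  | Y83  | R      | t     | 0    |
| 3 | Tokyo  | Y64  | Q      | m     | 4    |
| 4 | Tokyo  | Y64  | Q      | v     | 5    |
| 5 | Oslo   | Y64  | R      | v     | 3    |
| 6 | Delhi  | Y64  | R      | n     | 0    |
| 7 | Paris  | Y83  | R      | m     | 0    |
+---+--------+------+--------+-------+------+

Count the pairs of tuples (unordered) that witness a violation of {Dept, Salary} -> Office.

(Dept=Y64, Salary=R): violating pairs (1,6), (5,6) — 2 pairs.
(Dept=Y83, Salary=R): violating pairs (2,7) — 1 pair.
(Dept=Y64, Salary=Q): all 2 rows agree on Office — 0 pairs.

3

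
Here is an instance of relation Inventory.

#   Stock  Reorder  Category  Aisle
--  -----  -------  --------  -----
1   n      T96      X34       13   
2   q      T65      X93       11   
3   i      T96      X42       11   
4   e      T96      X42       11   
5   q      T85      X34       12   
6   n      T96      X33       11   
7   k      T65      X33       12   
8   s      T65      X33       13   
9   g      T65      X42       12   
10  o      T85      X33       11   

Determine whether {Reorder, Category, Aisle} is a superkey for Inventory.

Rows 3 and 4 have the same {Reorder, Category, Aisle} value (Reorder=T96, Category=X42, Aisle=11) but are distinct tuples, so {Reorder, Category, Aisle} does not determine every attribute — not a superkey.

No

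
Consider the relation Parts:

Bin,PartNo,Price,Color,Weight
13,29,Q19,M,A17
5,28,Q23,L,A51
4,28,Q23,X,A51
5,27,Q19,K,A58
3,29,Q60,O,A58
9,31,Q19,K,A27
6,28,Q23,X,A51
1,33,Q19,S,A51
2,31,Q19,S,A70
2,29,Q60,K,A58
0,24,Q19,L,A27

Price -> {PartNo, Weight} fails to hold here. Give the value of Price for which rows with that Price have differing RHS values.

Q19

Price=Q19: 6 rows → {PartNo,Weight} takes values {(29, A17), (27, A58), (31, A27), (33, A51), (31, A70), (24, A27)} — violation
Price=Q23: 3 rows → {PartNo,Weight} = (28, A51), (28, A51), (28, A51) ✓
Price=Q60: 2 rows → {PartNo,Weight} = (29, A58), (29, A58) ✓
The only Price value with inconsistent RHS is Price=Q19.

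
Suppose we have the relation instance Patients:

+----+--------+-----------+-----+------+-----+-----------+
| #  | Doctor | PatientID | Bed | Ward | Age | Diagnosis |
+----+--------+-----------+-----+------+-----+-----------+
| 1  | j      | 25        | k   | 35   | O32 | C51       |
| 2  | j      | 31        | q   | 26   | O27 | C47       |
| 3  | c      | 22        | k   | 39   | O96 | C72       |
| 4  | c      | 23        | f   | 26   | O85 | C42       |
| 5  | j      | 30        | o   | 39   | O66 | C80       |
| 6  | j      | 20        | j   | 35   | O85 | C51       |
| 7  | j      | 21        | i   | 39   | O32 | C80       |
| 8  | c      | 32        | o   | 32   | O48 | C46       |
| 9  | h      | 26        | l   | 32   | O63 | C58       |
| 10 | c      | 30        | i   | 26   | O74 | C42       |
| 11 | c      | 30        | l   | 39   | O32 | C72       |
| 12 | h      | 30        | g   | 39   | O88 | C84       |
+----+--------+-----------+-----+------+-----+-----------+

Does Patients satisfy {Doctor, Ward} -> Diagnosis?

(Doctor=j, Ward=35): rows 1, 6 → Diagnosis = C51, C51 ✓
(Doctor=j, Ward=26): row 2 → Diagnosis = C47 ✓
(Doctor=c, Ward=39): rows 3, 11 → Diagnosis = C72, C72 ✓
(Doctor=c, Ward=26): rows 4, 10 → Diagnosis = C42, C42 ✓
(Doctor=j, Ward=39): rows 5, 7 → Diagnosis = C80, C80 ✓
(Doctor=c, Ward=32): row 8 → Diagnosis = C46 ✓
(Doctor=h, Ward=32): row 9 → Diagnosis = C58 ✓
(Doctor=h, Ward=39): row 12 → Diagnosis = C84 ✓
Every {Doctor, Ward} value is associated with a single Diagnosis value, so {Doctor, Ward} -> Diagnosis holds.

Yes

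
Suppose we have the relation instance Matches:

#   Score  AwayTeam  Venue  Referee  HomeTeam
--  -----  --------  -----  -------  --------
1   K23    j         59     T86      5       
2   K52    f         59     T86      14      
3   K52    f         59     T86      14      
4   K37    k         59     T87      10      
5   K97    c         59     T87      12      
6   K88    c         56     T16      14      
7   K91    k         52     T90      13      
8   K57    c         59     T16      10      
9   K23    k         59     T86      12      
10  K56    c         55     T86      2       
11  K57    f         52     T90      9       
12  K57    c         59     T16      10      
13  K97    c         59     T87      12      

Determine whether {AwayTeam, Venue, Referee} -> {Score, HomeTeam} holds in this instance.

Yes

(AwayTeam=j, Venue=59, Referee=T86): row 1 → {Score,HomeTeam} = (K23, 5) ✓
(AwayTeam=f, Venue=59, Referee=T86): rows 2, 3 → {Score,HomeTeam} = (K52, 14), (K52, 14) ✓
(AwayTeam=k, Venue=59, Referee=T87): row 4 → {Score,HomeTeam} = (K37, 10) ✓
(AwayTeam=c, Venue=59, Referee=T87): rows 5, 13 → {Score,HomeTeam} = (K97, 12), (K97, 12) ✓
(AwayTeam=c, Venue=56, Referee=T16): row 6 → {Score,HomeTeam} = (K88, 14) ✓
(AwayTeam=k, Venue=52, Referee=T90): row 7 → {Score,HomeTeam} = (K91, 13) ✓
(AwayTeam=c, Venue=59, Referee=T16): rows 8, 12 → {Score,HomeTeam} = (K57, 10), (K57, 10) ✓
(AwayTeam=k, Venue=59, Referee=T86): row 9 → {Score,HomeTeam} = (K23, 12) ✓
(AwayTeam=c, Venue=55, Referee=T86): row 10 → {Score,HomeTeam} = (K56, 2) ✓
(AwayTeam=f, Venue=52, Referee=T90): row 11 → {Score,HomeTeam} = (K57, 9) ✓
Every {AwayTeam, Venue, Referee} value is associated with a single {Score, HomeTeam} value, so {AwayTeam, Venue, Referee} -> {Score, HomeTeam} holds.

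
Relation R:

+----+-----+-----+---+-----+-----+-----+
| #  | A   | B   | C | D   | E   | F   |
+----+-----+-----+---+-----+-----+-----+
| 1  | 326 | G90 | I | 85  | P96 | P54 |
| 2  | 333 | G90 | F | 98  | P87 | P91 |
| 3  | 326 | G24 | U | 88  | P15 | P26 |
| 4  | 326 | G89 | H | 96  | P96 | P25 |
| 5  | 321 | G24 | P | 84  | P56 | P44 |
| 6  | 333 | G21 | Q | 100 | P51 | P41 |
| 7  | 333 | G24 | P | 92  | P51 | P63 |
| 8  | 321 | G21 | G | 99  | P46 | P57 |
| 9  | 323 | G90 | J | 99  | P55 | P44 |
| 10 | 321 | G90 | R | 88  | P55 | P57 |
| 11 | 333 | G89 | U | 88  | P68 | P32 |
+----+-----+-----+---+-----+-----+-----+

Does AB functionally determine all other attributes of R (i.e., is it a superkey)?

Yes

All 11 rows have distinct AB values, so AB → (all attributes) holds and AB is a superkey.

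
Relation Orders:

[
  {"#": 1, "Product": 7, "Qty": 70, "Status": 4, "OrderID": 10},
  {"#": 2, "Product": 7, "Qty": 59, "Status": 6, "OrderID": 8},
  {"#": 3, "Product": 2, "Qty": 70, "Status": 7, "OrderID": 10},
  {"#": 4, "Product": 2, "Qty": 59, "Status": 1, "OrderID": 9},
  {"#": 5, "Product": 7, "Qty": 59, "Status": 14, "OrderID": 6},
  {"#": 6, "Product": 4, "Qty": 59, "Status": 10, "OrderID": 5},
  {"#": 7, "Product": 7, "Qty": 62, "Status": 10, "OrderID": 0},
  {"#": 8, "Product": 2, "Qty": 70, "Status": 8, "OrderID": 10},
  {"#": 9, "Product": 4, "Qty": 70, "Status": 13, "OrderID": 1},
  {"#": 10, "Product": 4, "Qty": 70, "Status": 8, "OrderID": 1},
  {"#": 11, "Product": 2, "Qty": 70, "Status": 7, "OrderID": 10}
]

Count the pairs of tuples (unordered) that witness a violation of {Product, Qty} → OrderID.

1

(Product=7, Qty=59): violating pairs (2,5) — 1 pair.
(Product=2, Qty=70): all 3 rows agree on OrderID — 0 pairs.
(Product=4, Qty=70): all 2 rows agree on OrderID — 0 pairs.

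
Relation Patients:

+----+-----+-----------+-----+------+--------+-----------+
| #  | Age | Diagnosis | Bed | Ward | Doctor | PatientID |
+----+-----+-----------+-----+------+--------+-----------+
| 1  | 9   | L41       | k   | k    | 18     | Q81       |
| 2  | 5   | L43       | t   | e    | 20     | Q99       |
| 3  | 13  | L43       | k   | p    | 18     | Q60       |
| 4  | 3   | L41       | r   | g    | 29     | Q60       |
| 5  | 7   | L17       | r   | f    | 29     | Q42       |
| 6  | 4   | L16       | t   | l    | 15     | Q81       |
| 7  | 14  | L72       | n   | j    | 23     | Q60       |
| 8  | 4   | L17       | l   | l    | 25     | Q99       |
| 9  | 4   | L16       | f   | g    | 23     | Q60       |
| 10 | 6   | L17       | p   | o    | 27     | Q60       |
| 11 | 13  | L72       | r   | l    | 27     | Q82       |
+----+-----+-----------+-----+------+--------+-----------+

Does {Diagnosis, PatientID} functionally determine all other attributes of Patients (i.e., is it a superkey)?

Yes

All 11 rows have distinct {Diagnosis, PatientID} values, so {Diagnosis, PatientID} → (all attributes) holds and {Diagnosis, PatientID} is a superkey.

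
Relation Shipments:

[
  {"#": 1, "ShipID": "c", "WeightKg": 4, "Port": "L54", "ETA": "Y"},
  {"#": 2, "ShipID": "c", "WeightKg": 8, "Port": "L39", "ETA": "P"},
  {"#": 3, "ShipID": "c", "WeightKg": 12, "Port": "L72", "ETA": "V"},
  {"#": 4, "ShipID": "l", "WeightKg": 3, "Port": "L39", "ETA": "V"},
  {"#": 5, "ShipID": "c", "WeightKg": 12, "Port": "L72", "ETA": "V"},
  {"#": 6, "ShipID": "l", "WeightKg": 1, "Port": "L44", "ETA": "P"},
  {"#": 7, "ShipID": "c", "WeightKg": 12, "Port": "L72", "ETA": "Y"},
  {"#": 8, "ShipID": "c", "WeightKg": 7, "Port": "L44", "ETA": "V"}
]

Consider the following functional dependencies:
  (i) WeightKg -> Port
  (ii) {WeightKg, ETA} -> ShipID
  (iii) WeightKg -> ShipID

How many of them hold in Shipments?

(i) WeightKg -> Port: every LHS value maps to a single RHS value — holds.
(ii) {WeightKg, ETA} -> ShipID: every LHS value maps to a single RHS value — holds.
(iii) WeightKg -> ShipID: every LHS value maps to a single RHS value — holds.
3 of the 3 dependencies hold.

3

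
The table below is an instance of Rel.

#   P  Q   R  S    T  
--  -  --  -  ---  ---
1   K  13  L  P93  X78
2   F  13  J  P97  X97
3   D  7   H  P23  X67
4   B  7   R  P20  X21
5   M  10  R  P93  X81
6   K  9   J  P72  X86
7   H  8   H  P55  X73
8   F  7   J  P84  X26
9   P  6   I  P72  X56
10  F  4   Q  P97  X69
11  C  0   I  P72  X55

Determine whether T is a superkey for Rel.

Yes

All 11 rows have distinct T values, so T → (all attributes) holds and T is a superkey.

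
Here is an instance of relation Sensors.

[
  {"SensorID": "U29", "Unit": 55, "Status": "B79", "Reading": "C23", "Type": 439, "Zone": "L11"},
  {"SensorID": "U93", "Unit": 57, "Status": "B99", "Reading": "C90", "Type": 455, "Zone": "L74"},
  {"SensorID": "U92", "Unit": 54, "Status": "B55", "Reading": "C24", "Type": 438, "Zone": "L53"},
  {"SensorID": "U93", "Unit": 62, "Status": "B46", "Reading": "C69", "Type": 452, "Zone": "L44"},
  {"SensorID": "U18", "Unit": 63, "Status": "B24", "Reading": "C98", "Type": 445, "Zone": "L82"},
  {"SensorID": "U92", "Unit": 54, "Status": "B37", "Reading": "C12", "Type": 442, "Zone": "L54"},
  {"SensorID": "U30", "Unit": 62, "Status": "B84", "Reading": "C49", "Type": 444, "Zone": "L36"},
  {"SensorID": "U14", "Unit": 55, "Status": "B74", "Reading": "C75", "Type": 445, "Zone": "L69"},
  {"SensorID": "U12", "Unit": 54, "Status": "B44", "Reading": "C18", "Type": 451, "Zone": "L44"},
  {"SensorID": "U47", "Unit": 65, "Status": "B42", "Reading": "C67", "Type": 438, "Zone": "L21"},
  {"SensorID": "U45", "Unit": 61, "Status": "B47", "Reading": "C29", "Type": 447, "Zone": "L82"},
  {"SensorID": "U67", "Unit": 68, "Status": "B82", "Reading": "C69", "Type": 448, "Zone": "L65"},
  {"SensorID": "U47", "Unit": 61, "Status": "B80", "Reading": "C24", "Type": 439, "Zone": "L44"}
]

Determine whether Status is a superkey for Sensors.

All 13 rows have distinct Status values, so Status → (all attributes) holds and Status is a superkey.

Yes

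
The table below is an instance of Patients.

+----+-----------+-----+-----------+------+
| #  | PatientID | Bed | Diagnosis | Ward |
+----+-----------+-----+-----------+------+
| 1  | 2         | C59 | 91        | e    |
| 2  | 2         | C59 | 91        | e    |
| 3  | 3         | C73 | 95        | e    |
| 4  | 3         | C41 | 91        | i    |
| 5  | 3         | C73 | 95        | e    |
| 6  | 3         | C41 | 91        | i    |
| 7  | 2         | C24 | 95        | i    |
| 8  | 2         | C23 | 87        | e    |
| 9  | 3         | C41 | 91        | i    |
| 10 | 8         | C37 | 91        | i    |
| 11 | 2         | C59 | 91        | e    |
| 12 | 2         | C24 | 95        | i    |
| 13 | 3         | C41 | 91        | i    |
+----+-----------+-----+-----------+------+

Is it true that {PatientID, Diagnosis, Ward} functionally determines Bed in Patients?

(PatientID=2, Diagnosis=91, Ward=e): rows 1, 2, 11 → Bed = C59, C59, C59 ✓
(PatientID=3, Diagnosis=95, Ward=e): rows 3, 5 → Bed = C73, C73 ✓
(PatientID=3, Diagnosis=91, Ward=i): rows 4, 6, 9, 13 → Bed = C41, C41, C41, C41 ✓
(PatientID=2, Diagnosis=95, Ward=i): rows 7, 12 → Bed = C24, C24 ✓
(PatientID=2, Diagnosis=87, Ward=e): row 8 → Bed = C23 ✓
(PatientID=8, Diagnosis=91, Ward=i): row 10 → Bed = C37 ✓
Every {PatientID, Diagnosis, Ward} value is associated with a single Bed value, so {PatientID, Diagnosis, Ward} -> Bed holds.

Yes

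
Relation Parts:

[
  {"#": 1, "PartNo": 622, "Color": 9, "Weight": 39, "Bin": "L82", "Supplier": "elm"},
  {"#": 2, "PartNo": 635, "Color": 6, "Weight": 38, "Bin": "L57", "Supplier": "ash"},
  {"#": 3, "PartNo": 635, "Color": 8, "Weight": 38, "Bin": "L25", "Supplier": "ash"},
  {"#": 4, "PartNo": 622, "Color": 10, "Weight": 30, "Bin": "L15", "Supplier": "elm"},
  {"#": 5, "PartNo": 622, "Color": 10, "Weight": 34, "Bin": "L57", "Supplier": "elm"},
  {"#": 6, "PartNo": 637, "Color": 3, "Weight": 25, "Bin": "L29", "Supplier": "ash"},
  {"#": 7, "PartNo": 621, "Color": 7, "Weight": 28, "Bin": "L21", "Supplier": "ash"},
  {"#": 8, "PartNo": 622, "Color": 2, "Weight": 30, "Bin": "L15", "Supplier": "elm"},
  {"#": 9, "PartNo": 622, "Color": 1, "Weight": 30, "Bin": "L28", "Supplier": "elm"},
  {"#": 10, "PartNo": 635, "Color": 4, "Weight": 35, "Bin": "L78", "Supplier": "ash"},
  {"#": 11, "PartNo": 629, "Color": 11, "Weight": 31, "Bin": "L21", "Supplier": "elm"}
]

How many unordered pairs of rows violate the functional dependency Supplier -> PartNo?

Supplier=elm: violating pairs (1,11), (4,11), (5,11), (8,11), (9,11) — 5 pairs.
Supplier=ash: violating pairs (2,6), (2,7), (3,6), (3,7), (6,7), (6,10), (7,10) — 7 pairs.

12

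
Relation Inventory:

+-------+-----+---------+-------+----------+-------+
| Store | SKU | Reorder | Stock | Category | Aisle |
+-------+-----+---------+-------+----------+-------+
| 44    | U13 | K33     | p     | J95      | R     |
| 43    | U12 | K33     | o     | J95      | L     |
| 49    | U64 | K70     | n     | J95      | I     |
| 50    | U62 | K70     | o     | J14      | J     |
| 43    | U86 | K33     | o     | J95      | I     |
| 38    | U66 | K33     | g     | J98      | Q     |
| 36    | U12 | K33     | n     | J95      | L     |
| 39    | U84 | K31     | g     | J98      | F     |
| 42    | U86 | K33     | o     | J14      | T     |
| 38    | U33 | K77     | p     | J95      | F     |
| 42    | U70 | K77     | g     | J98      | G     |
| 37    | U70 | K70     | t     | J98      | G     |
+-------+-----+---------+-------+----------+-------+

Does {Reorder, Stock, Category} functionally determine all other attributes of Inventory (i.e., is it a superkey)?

Two distinct rows share (Reorder=K33, Stock=o, Category=J95), so {Reorder, Stock, Category} does not determine every attribute — not a superkey.

No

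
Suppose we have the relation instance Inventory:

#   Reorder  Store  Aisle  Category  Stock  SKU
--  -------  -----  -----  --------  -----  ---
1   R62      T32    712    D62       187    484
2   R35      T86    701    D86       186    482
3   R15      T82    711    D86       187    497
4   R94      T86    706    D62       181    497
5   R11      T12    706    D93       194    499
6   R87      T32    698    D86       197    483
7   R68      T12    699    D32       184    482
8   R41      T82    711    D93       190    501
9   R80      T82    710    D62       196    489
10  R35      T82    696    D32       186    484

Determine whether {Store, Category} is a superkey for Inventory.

Yes

All 10 rows have distinct {Store, Category} values, so {Store, Category} → (all attributes) holds and {Store, Category} is a superkey.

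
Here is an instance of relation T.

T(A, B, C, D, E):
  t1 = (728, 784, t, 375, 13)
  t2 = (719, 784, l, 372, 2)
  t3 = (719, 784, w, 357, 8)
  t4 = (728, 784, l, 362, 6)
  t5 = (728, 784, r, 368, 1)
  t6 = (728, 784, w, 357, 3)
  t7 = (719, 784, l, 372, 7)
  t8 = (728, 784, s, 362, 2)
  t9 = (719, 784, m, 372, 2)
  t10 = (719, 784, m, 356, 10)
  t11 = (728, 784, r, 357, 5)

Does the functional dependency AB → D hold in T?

No

(A=728, B=784): rows 1, 4, 5, 6, 8, 11 → D takes values {375, 362, 368, 357} — violation
(A=719, B=784): rows 2, 3, 7, 9, 10 → D takes values {372, 357, 356} — violation
Two rows agree on AB but differ on D, so AB → D does not hold.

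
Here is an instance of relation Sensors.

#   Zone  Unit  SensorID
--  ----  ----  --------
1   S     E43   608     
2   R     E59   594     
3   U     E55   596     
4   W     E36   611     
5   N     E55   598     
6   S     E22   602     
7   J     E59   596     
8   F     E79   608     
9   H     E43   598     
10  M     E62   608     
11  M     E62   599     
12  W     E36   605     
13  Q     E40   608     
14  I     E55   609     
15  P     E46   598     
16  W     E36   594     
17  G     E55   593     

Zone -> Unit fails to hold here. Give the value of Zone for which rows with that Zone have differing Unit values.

Zone=S: rows 1, 6 → Unit takes values {E43, E22} — violation
Zone=R: row 2 → Unit = E59 ✓
Zone=U: row 3 → Unit = E55 ✓
Zone=W: rows 4, 12, 16 → Unit = E36, E36, E36 ✓
Zone=N: row 5 → Unit = E55 ✓
Zone=J: row 7 → Unit = E59 ✓
Zone=F: row 8 → Unit = E79 ✓
Zone=H: row 9 → Unit = E43 ✓
Zone=M: rows 10, 11 → Unit = E62, E62 ✓
Zone=Q: row 13 → Unit = E40 ✓
Zone=I: row 14 → Unit = E55 ✓
Zone=P: row 15 → Unit = E46 ✓
Zone=G: row 17 → Unit = E55 ✓
The only Zone value with inconsistent Unit is Zone=S.

S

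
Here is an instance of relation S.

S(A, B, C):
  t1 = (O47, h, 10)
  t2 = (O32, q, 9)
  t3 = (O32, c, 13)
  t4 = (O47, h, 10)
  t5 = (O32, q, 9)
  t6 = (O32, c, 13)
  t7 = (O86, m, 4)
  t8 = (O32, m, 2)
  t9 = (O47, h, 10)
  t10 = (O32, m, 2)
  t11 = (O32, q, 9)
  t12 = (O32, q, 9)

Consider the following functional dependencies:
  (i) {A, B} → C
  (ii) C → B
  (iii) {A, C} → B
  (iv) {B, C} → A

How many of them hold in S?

4

(i) {A, B} → C: every LHS value maps to a single RHS value — holds.
(ii) C → B: every LHS value maps to a single RHS value — holds.
(iii) {A, C} → B: every LHS value maps to a single RHS value — holds.
(iv) {B, C} → A: every LHS value maps to a single RHS value — holds.
4 of the 4 dependencies hold.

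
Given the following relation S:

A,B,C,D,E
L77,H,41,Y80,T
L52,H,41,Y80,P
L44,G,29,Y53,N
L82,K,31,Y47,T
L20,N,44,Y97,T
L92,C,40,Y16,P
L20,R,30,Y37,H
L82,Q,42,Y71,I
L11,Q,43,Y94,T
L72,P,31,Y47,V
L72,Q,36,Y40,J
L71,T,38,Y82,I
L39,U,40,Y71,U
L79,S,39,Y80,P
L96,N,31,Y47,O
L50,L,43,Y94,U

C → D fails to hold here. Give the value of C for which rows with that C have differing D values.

40

C=41: 2 rows → D = Y80, Y80 ✓
C=29: 1 row → D = Y53 ✓
C=31: 3 rows → D = Y47, Y47, Y47 ✓
C=44: 1 row → D = Y97 ✓
C=40: 2 rows → D takes values {Y16, Y71} — violation
C=30: 1 row → D = Y37 ✓
C=42: 1 row → D = Y71 ✓
C=43: 2 rows → D = Y94, Y94 ✓
C=36: 1 row → D = Y40 ✓
C=38: 1 row → D = Y82 ✓
C=39: 1 row → D = Y80 ✓
The only C value with inconsistent D is C=40.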